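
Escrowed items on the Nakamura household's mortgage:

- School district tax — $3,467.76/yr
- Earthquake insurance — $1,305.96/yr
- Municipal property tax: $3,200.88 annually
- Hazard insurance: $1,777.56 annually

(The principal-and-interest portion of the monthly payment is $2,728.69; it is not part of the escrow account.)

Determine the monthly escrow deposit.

$812.68

School district tax = $3,467.76 annually
Earthquake insurance = $1,305.96 annually
Municipal property tax = $3,200.88 annually
Hazard insurance = $1,777.56 annually
Combined annual = $9,752.16
Monthly = $9,752.16 / 12 = $812.68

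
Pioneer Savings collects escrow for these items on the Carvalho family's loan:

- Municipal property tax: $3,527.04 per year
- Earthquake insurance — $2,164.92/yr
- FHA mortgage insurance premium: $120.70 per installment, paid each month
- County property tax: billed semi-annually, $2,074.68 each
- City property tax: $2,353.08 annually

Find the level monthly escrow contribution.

Municipal property tax: $3,527.04 per year
Earthquake insurance: $2,164.92 per year
FHA mortgage insurance premium: $120.70 × 12 = $1,448.40 per year
County property tax: $2,074.68 × 2 = $4,149.36 per year
City property tax: $2,353.08 per year
Total per year = $3,527.04 + $2,164.92 + $1,448.40 + $4,149.36 + $2,353.08 = $13,642.80
Monthly = $13,642.80 ÷ 12 = $1,136.90

$1,136.90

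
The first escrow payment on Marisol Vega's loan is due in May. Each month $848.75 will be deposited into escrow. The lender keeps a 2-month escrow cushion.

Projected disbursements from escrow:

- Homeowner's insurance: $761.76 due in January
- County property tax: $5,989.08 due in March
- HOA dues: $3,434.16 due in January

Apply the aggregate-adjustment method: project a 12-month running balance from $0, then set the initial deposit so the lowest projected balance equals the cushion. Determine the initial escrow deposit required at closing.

$2,546.25

Cushion = 2 × $848.75 = $1,697.50
Trial balance (start $0, +$848.75 each month, − disbursements):
  May: +$848.75 → $848.75
  Jun: +$848.75 → $1,697.50
  Jul: +$848.75 → $2,546.25
  Aug: +$848.75 → $3,395.00
  Sep: +$848.75 → $4,243.75
  Oct: +$848.75 → $5,092.50
  Nov: +$848.75 → $5,941.25
  Dec: +$848.75 → $6,790.00
  Jan: +$848.75 − $4,195.92 → $3,442.83
  Feb: +$848.75 → $4,291.58
  Mar: +$848.75 − $5,989.08 → -$848.75
  Apr: +$848.75 → $0.00
Lowest trial balance = -$848.75 (Mar)
Initial deposit = cushion − low point = $1,697.50 − (-$848.75) = $2,546.25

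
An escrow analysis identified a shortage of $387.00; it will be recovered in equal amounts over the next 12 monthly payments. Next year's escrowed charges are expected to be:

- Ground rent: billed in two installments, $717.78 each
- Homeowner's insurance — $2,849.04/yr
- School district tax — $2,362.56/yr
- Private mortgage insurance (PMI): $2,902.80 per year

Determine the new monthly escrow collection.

Ground rent: $717.78 × 2 = $1,435.56 per year
Homeowner's insurance: $2,849.04 per year
School district tax: $2,362.56 per year
Private mortgage insurance (PMI): $2,902.80 per year
Total per year = $1,435.56 + $2,849.04 + $2,362.56 + $2,902.80 = $9,549.96
Per month = $9,549.96 ÷ 12 = $795.83
Shortage per month = $387.00 / 12 = $32.25
New monthly escrow = $795.83 + $32.25 = $828.08

$828.08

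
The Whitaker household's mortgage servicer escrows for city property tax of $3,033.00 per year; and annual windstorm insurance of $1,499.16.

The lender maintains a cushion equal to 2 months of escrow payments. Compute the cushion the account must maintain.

City property tax = $3,033.00/yr
Windstorm insurance = $1,499.16/yr
Total per year = $4,532.16
Base monthly escrow = $4,532.16 ÷ 12 = $377.68
Cushion = 2 × $377.68 = $755.36

$755.36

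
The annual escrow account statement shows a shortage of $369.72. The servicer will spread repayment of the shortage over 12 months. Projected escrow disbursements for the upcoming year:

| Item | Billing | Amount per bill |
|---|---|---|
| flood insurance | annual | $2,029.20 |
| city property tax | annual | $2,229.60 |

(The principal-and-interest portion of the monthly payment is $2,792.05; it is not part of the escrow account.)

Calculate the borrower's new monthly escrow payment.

$385.71

Flood insurance = $2,029.20
City property tax = $2,229.60
Annual escrow total = $2,029.20 + $2,229.60 = $4,258.80
Monthly = $4,258.80 ÷ 12 = $354.90
Monthly shortage recovery: $369.72 / 12 = $30.81
Adjusted monthly = $354.90 + $30.81 = $385.71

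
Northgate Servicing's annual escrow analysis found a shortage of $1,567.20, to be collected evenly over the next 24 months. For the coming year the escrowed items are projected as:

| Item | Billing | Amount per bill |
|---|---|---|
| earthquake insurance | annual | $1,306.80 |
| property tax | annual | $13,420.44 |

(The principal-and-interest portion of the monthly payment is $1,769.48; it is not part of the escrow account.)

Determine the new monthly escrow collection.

$1,292.57

Earthquake insurance: $1,306.80 annually
Property tax: $13,420.44 annually
Total per year = $1,306.80 + $13,420.44 = $14,727.24
Monthly = $14,727.24 / 12 = $1,227.27
Shortage spread = $1,567.20 / 24 = $65.30/mo
Adjusted monthly = $1,227.27 + $65.30 = $1,292.57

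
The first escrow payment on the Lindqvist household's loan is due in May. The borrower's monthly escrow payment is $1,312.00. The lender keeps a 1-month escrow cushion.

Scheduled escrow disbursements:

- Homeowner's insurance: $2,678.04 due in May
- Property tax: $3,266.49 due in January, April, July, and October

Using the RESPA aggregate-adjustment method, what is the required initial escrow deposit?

$3,320.53

Cushion = 1 × $1,312.00 = $1,312.00
Trial balance (start $0, +$1,312.00 each month, − disbursements):
  May: +$1,312.00 − $2,678.04 → -$1,366.04
  Jun: +$1,312.00 → -$54.04
  Jul: +$1,312.00 − $3,266.49 → -$2,008.53
  Aug: +$1,312.00 → -$696.53
  Sep: +$1,312.00 → $615.47
  Oct: +$1,312.00 − $3,266.49 → -$1,339.02
  Nov: +$1,312.00 → -$27.02
  Dec: +$1,312.00 → $1,284.98
  Jan: +$1,312.00 − $3,266.49 → -$669.51
  Feb: +$1,312.00 → $642.49
  Mar: +$1,312.00 → $1,954.49
  Apr: +$1,312.00 − $3,266.49 → $0.00
Lowest trial balance = -$2,008.53 (Jul)
Initial deposit = cushion − low point = $1,312.00 − (-$2,008.53) = $3,320.53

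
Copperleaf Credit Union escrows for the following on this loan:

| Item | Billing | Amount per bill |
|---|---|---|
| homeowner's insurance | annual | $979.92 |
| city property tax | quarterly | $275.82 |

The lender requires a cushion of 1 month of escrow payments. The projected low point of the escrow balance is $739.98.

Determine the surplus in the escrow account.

$566.38

Homeowner's insurance — $979.92/yr
City property tax — $275.82 × 4 = $1,103.28/yr
Yearly total = $2,083.20
Monthly escrow = $2,083.20 ÷ 12 = $173.60
Cushion = 1 × $173.60 = $173.60
Excess over cushion: $739.98 − $173.60 = $566.38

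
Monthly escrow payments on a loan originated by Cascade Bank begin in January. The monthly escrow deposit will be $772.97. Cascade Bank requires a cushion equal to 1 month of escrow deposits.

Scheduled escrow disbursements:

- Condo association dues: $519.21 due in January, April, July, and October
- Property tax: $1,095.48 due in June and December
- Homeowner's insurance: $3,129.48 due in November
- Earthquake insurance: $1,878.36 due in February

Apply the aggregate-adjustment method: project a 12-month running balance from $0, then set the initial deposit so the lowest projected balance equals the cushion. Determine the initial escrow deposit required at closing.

Cushion = 1 × $772.97 = $772.97
Trial balance (start $0, +$772.97 each month, − disbursements):
  Jan: +$772.97 − $519.21 → $253.76
  Feb: +$772.97 − $1,878.36 → -$851.63
  Mar: +$772.97 → -$78.66
  Apr: +$772.97 − $519.21 → $175.10
  May: +$772.97 → $948.07
  Jun: +$772.97 − $1,095.48 → $625.56
  Jul: +$772.97 − $519.21 → $879.32
  Aug: +$772.97 → $1,652.29
  Sep: +$772.97 → $2,425.26
  Oct: +$772.97 − $519.21 → $2,679.02
  Nov: +$772.97 − $3,129.48 → $322.51
  Dec: +$772.97 − $1,095.48 → $0.00
Lowest trial balance = -$851.63 (Feb)
Initial deposit = cushion − low point = $772.97 − (-$851.63) = $1,624.60

$1,624.60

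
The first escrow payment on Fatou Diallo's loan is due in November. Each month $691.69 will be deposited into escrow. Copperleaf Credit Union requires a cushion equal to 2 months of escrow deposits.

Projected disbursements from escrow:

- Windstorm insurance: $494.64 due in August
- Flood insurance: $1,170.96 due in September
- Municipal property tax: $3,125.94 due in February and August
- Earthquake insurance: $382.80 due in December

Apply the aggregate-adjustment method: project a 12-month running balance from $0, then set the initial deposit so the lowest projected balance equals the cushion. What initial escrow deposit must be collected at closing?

Cushion = 2 × $691.69 = $1,383.38
Trial balance (start $0, +$691.69 each month, − disbursements):
  Nov: +$691.69 → $691.69
  Dec: +$691.69 − $382.80 → $1,000.58
  Jan: +$691.69 → $1,692.27
  Feb: +$691.69 − $3,125.94 → -$741.98
  Mar: +$691.69 → -$50.29
  Apr: +$691.69 → $641.40
  May: +$691.69 → $1,333.09
  Jun: +$691.69 → $2,024.78
  Jul: +$691.69 → $2,716.47
  Aug: +$691.69 − $3,620.58 → -$212.42
  Sep: +$691.69 − $1,170.96 → -$691.69
  Oct: +$691.69 → $0.00
Lowest trial balance = -$741.98 (Feb)
Initial deposit = cushion − low point = $1,383.38 − (-$741.98) = $2,125.36

$2,125.36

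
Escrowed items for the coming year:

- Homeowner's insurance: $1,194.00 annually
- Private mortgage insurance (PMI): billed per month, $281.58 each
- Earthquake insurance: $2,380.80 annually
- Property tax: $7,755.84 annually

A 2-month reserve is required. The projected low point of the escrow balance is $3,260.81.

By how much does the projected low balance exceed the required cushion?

Homeowner's insurance = $1,194.00
Private mortgage insurance (PMI) = $281.58 × 12 = $3,378.96
Earthquake insurance = $2,380.80
Property tax = $7,755.84
Total annual escrow = $1,194.00 + $3,378.96 + $2,380.80 + $7,755.84 = $14,709.60
Per month = $14,709.60 ÷ 12 = $1,225.80
Cushion = 2 × $1,225.80 = $2,451.60
Surplus = $3,260.81 − $2,451.60 = $809.21

$809.21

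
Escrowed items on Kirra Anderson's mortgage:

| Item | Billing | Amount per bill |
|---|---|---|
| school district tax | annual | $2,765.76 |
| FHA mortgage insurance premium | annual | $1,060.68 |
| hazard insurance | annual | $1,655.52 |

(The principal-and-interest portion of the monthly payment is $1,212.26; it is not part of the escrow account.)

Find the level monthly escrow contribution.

School district tax: $2,765.76 per year
FHA mortgage insurance premium: $1,060.68 per year
Hazard insurance: $1,655.52 per year
Total annual escrow = $2,765.76 + $1,060.68 + $1,655.52 = $5,481.96
Monthly = $5,481.96 ÷ 12 = $456.83

$456.83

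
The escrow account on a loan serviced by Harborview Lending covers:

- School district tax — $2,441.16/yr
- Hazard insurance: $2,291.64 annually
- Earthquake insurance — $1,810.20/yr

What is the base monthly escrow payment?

School district tax: $2,441.16
Hazard insurance: $2,291.64
Earthquake insurance: $1,810.20
Annual escrow total = $6,543.00
Base monthly escrow = $6,543.00 ÷ 12 = $545.25

$545.25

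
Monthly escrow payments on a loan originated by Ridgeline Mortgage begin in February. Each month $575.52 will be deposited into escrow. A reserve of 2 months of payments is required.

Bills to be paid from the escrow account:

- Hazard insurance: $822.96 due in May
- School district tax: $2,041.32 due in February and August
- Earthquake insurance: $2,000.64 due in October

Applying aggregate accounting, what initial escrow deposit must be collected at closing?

$2,877.60

Cushion = 2 × $575.52 = $1,151.04
Trial balance (start $0, +$575.52 each month, − disbursements):
  Feb: +$575.52 − $2,041.32 → -$1,465.80
  Mar: +$575.52 → -$890.28
  Apr: +$575.52 → -$314.76
  May: +$575.52 − $822.96 → -$562.20
  Jun: +$575.52 → $13.32
  Jul: +$575.52 → $588.84
  Aug: +$575.52 − $2,041.32 → -$876.96
  Sep: +$575.52 → -$301.44
  Oct: +$575.52 − $2,000.64 → -$1,726.56
  Nov: +$575.52 → -$1,151.04
  Dec: +$575.52 → -$575.52
  Jan: +$575.52 → $0.00
Lowest trial balance = -$1,726.56 (Oct)
Initial deposit = cushion − low point = $1,151.04 − (-$1,726.56) = $2,877.60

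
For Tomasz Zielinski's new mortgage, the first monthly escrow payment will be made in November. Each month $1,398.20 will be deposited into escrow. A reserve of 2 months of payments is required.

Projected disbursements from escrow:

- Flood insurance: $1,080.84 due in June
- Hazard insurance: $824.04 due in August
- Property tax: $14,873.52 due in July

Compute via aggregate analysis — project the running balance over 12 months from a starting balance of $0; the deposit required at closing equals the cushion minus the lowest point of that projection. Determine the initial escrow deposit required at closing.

$6,166.96

Cushion = 2 × $1,398.20 = $2,796.40
Trial balance (start $0, +$1,398.20 each month, − disbursements):
  Nov: +$1,398.20 → $1,398.20
  Dec: +$1,398.20 → $2,796.40
  Jan: +$1,398.20 → $4,194.60
  Feb: +$1,398.20 → $5,592.80
  Mar: +$1,398.20 → $6,991.00
  Apr: +$1,398.20 → $8,389.20
  May: +$1,398.20 → $9,787.40
  Jun: +$1,398.20 − $1,080.84 → $10,104.76
  Jul: +$1,398.20 − $14,873.52 → -$3,370.56
  Aug: +$1,398.20 − $824.04 → -$2,796.40
  Sep: +$1,398.20 → -$1,398.20
  Oct: +$1,398.20 → $0.00
Lowest trial balance = -$3,370.56 (Jul)
Initial deposit = cushion − low point = $2,796.40 − (-$3,370.56) = $6,166.96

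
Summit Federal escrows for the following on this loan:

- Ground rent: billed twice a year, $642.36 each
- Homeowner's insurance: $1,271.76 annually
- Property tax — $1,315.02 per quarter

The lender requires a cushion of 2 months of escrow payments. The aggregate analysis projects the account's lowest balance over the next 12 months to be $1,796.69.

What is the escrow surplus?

$493.93

Ground rent = $642.36 × 2 = $1,284.72 per year
Homeowner's insurance = $1,271.76 per year
Property tax = $1,315.02 × 4 = $5,260.08 per year
Total annual escrow = $1,284.72 + $1,271.76 + $5,260.08 = $7,816.56
Per month = $7,816.56 ÷ 12 = $651.38
Cushion = 2 × $651.38 = $1,302.76
Excess over cushion: $1,796.69 − $1,302.76 = $493.93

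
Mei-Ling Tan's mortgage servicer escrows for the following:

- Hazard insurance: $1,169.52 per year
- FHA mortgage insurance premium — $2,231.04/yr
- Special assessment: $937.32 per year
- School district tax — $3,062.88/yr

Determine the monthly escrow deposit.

Hazard insurance — $1,169.52 per year
FHA mortgage insurance premium — $2,231.04 per year
Special assessment — $937.32 per year
School district tax — $3,062.88 per year
Combined annual = $1,169.52 + $2,231.04 + $937.32 + $3,062.88 = $7,400.76
Monthly escrow = $7,400.76 / 12 = $616.73

$616.73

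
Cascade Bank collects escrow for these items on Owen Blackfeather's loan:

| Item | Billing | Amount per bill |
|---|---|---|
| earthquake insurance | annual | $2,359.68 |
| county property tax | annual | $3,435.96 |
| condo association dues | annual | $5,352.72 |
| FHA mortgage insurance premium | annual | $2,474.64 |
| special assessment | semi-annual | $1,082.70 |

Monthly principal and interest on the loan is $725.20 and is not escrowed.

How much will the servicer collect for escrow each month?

$1,315.70

Earthquake insurance: $2,359.68
County property tax: $3,435.96
Condo association dues: $5,352.72
FHA mortgage insurance premium: $2,474.64
Special assessment: $1,082.70 × 2 = $2,165.40
Combined annual = $15,788.40
Base monthly escrow = $15,788.40 ÷ 12 = $1,315.70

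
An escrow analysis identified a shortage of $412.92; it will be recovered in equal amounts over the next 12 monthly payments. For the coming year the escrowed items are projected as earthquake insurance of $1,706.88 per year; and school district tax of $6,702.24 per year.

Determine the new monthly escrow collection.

Earthquake insurance: $1,706.88 per year
School district tax: $6,702.24 per year
Yearly total = $8,409.12
Per month = $8,409.12 ÷ 12 = $700.76
Monthly shortage recovery: $412.92 / 12 = $34.41
Adjusted monthly = $700.76 + $34.41 = $735.17

$735.17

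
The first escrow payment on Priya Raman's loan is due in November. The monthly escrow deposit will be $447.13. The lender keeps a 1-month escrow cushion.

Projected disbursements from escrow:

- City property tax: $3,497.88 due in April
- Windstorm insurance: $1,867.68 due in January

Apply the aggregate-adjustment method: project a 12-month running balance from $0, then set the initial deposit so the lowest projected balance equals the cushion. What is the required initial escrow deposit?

$3,129.91

Cushion = 1 × $447.13 = $447.13
Trial balance (start $0, +$447.13 each month, − disbursements):
  Nov: +$447.13 → $447.13
  Dec: +$447.13 → $894.26
  Jan: +$447.13 − $1,867.68 → -$526.29
  Feb: +$447.13 → -$79.16
  Mar: +$447.13 → $367.97
  Apr: +$447.13 − $3,497.88 → -$2,682.78
  May: +$447.13 → -$2,235.65
  Jun: +$447.13 → -$1,788.52
  Jul: +$447.13 → -$1,341.39
  Aug: +$447.13 → -$894.26
  Sep: +$447.13 → -$447.13
  Oct: +$447.13 → $0.00
Lowest trial balance = -$2,682.78 (Apr)
Initial deposit = cushion − low point = $447.13 − (-$2,682.78) = $3,129.91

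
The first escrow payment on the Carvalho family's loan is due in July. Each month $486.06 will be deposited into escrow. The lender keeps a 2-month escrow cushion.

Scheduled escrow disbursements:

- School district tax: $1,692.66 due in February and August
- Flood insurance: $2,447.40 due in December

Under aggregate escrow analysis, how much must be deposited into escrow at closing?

$2,916.36

Cushion = 2 × $486.06 = $972.12
Trial balance (start $0, +$486.06 each month, − disbursements):
  Jul: +$486.06 → $486.06
  Aug: +$486.06 − $1,692.66 → -$720.54
  Sep: +$486.06 → -$234.48
  Oct: +$486.06 → $251.58
  Nov: +$486.06 → $737.64
  Dec: +$486.06 − $2,447.40 → -$1,223.70
  Jan: +$486.06 → -$737.64
  Feb: +$486.06 − $1,692.66 → -$1,944.24
  Mar: +$486.06 → -$1,458.18
  Apr: +$486.06 → -$972.12
  May: +$486.06 → -$486.06
  Jun: +$486.06 → $0.00
Lowest trial balance = -$1,944.24 (Feb)
Initial deposit = cushion − low point = $972.12 − (-$1,944.24) = $2,916.36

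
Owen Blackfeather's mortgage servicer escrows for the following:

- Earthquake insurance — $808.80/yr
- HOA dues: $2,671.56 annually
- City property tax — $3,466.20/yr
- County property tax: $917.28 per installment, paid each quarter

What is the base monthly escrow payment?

$884.64

Earthquake insurance = $808.80/yr
HOA dues = $2,671.56/yr
City property tax = $3,466.20/yr
County property tax = $917.28 × 4 = $3,669.12/yr
Combined annual = $808.80 + $2,671.56 + $3,466.20 + $3,669.12 = $10,615.68
Base monthly escrow = $10,615.68 / 12 = $884.64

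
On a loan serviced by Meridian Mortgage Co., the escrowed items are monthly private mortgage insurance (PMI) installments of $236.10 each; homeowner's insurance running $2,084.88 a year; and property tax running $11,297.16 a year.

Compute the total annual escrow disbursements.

Private mortgage insurance (PMI) — $236.10 × 12 = $2,833.20 per year
Homeowner's insurance — $2,084.88 per year
Property tax — $11,297.16 per year
Total annual escrow = $16,215.24

$16,215.24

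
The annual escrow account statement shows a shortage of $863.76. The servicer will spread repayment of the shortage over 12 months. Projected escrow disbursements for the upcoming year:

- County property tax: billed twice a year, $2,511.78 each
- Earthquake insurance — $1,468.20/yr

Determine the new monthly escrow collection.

County property tax: $2,511.78 × 2 = $5,023.56/yr
Earthquake insurance: $1,468.20/yr
Total annual escrow = $6,491.76
Base monthly escrow = $6,491.76 ÷ 12 = $540.98
Shortage per month = $863.76 ÷ 12 = $71.98
New monthly escrow = $540.98 + $71.98 = $612.96

$612.96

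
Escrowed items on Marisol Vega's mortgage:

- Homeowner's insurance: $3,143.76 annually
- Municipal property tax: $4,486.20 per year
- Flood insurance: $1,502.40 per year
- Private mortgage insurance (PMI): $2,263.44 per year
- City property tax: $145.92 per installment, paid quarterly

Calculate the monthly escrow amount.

$998.29

Homeowner's insurance — $3,143.76/yr
Municipal property tax — $4,486.20/yr
Flood insurance — $1,502.40/yr
Private mortgage insurance (PMI) — $2,263.44/yr
City property tax — $145.92 × 4 = $583.68/yr
Combined annual = $3,143.76 + $4,486.20 + $1,502.40 + $2,263.44 + $583.68 = $11,979.48
Base monthly escrow = $11,979.48 ÷ 12 = $998.29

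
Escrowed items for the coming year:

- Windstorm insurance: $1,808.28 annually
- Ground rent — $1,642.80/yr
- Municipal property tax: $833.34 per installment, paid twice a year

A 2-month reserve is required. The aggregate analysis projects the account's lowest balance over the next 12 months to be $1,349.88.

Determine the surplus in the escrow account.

$496.92

Windstorm insurance = $1,808.28 annually
Ground rent = $1,642.80 annually
Municipal property tax = $833.34 × 2 = $1,666.68 annually
Total per year = $1,808.28 + $1,642.80 + $1,666.68 = $5,117.76
Monthly escrow = $5,117.76 ÷ 12 = $426.48
Required reserve = 2 × $426.48 = $852.96
Surplus = $1,349.88 − $852.96 = $496.92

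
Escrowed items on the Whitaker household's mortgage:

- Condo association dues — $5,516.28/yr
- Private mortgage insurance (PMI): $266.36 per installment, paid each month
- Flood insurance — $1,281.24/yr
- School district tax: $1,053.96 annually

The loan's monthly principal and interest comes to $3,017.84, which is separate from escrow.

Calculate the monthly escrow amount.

Condo association dues: $5,516.28
Private mortgage insurance (PMI): $266.36 × 12 = $3,196.32
Flood insurance: $1,281.24
School district tax: $1,053.96
Yearly total = $5,516.28 + $3,196.32 + $1,281.24 + $1,053.96 = $11,047.80
Monthly = $11,047.80 ÷ 12 = $920.65

$920.65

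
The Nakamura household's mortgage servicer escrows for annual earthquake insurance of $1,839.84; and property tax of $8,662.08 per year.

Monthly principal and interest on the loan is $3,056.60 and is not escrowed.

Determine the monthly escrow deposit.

Earthquake insurance = $1,839.84/yr
Property tax = $8,662.08/yr
Total per year = $1,839.84 + $8,662.08 = $10,501.92
Monthly escrow = $10,501.92 ÷ 12 = $875.16

$875.16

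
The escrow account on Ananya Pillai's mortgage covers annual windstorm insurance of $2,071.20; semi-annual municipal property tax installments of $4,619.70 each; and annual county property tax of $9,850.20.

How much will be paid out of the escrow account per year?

Windstorm insurance — $2,071.20
Municipal property tax — $4,619.70 × 2 = $9,239.40
County property tax — $9,850.20
Yearly total = $21,160.80

$21,160.80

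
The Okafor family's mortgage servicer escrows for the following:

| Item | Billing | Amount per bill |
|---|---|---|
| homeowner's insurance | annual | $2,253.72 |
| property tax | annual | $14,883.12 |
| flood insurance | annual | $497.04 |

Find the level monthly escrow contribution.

$1,469.49

Homeowner's insurance — $2,253.72
Property tax — $14,883.12
Flood insurance — $497.04
Total per year = $17,633.88
Monthly escrow = $17,633.88 / 12 = $1,469.49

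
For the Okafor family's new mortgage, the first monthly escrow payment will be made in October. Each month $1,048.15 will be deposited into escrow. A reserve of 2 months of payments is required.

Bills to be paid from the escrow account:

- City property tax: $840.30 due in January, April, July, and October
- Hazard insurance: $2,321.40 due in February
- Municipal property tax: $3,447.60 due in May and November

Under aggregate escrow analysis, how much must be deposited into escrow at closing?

Cushion = 2 × $1,048.15 = $2,096.30
Trial balance (start $0, +$1,048.15 each month, − disbursements):
  Oct: +$1,048.15 − $840.30 → $207.85
  Nov: +$1,048.15 − $3,447.60 → -$2,191.60
  Dec: +$1,048.15 → -$1,143.45
  Jan: +$1,048.15 − $840.30 → -$935.60
  Feb: +$1,048.15 − $2,321.40 → -$2,208.85
  Mar: +$1,048.15 → -$1,160.70
  Apr: +$1,048.15 − $840.30 → -$952.85
  May: +$1,048.15 − $3,447.60 → -$3,352.30
  Jun: +$1,048.15 → -$2,304.15
  Jul: +$1,048.15 − $840.30 → -$2,096.30
  Aug: +$1,048.15 → -$1,048.15
  Sep: +$1,048.15 → $0.00
Lowest trial balance = -$3,352.30 (May)
Initial deposit = cushion − low point = $2,096.30 − (-$3,352.30) = $5,448.60

$5,448.60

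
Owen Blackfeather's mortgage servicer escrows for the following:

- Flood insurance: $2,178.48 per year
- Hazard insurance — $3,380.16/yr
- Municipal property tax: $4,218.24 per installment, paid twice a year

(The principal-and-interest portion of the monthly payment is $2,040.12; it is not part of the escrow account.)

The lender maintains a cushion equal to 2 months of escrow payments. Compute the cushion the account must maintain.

$2,332.52

Flood insurance — $2,178.48 per year
Hazard insurance — $3,380.16 per year
Municipal property tax — $4,218.24 × 2 = $8,436.48 per year
Total annual escrow = $2,178.48 + $3,380.16 + $8,436.48 = $13,995.12
Base monthly escrow = $13,995.12 / 12 = $1,166.26
Required cushion = 2 × $1,166.26 = $2,332.52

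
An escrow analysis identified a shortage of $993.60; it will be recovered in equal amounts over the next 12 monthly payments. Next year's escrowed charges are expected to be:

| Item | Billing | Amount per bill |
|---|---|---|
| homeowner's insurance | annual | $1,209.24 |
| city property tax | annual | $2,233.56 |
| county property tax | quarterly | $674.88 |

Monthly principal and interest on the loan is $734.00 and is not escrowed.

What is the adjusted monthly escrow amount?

Homeowner's insurance — $1,209.24 per year
City property tax — $2,233.56 per year
County property tax — $674.88 × 4 = $2,699.52 per year
Combined annual = $1,209.24 + $2,233.56 + $2,699.52 = $6,142.32
Per month = $6,142.32 / 12 = $511.86
Shortage per month = $993.60 ÷ 12 = $82.80
New monthly escrow = $511.86 + $82.80 = $594.66

$594.66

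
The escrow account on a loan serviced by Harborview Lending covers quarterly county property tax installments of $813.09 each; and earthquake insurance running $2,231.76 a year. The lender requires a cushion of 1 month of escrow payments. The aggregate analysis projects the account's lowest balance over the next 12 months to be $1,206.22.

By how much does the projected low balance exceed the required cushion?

$749.21

County property tax — $813.09 × 4 = $3,252.36
Earthquake insurance — $2,231.76
Combined annual = $3,252.36 + $2,231.76 = $5,484.12
Monthly escrow = $5,484.12 ÷ 12 = $457.01
Cushion = 1 × $457.01 = $457.01
Surplus = $1,206.22 − $457.01 = $749.21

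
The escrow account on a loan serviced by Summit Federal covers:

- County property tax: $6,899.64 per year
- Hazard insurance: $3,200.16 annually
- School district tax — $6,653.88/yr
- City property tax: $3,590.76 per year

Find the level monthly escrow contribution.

$1,695.37

County property tax: $6,899.64 per year
Hazard insurance: $3,200.16 per year
School district tax: $6,653.88 per year
City property tax: $3,590.76 per year
Total per year = $20,344.44
Per month = $20,344.44 / 12 = $1,695.37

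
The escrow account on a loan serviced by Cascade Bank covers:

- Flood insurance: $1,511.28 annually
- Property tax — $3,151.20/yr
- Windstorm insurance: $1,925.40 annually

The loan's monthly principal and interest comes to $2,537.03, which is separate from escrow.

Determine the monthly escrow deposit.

Flood insurance: $1,511.28/yr
Property tax: $3,151.20/yr
Windstorm insurance: $1,925.40/yr
Yearly total = $1,511.28 + $3,151.20 + $1,925.40 = $6,587.88
Per month = $6,587.88 ÷ 12 = $548.99

$548.99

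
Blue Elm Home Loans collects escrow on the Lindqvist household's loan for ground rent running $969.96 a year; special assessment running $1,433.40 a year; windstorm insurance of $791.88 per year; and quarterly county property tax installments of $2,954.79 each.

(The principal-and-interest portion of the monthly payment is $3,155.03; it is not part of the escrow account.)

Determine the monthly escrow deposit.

Ground rent: $969.96/yr
Special assessment: $1,433.40/yr
Windstorm insurance: $791.88/yr
County property tax: $2,954.79 × 4 = $11,819.16/yr
Annual escrow total = $15,014.40
Per month = $15,014.40 ÷ 12 = $1,251.20

$1,251.20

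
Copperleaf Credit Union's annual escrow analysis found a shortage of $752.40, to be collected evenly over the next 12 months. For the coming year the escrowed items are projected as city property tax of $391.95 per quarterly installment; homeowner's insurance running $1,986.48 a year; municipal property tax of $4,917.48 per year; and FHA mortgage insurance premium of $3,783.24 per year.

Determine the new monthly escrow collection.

City property tax — $391.95 × 4 = $1,567.80 per year
Homeowner's insurance — $1,986.48 per year
Municipal property tax — $4,917.48 per year
FHA mortgage insurance premium — $3,783.24 per year
Total per year = $1,567.80 + $1,986.48 + $4,917.48 + $3,783.24 = $12,255.00
Per month = $12,255.00 / 12 = $1,021.25
Shortage per month = $752.40 / 12 = $62.70
Adjusted monthly = $1,021.25 + $62.70 = $1,083.95

$1,083.95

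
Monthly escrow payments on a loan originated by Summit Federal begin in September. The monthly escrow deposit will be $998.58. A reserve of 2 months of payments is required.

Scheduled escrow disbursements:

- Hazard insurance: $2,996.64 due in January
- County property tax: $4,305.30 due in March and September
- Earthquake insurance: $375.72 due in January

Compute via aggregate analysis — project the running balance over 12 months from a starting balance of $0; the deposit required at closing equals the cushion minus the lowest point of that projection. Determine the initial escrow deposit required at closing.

Cushion = 2 × $998.58 = $1,997.16
Trial balance (start $0, +$998.58 each month, − disbursements):
  Sep: +$998.58 − $4,305.30 → -$3,306.72
  Oct: +$998.58 → -$2,308.14
  Nov: +$998.58 → -$1,309.56
  Dec: +$998.58 → -$310.98
  Jan: +$998.58 − $3,372.36 → -$2,684.76
  Feb: +$998.58 → -$1,686.18
  Mar: +$998.58 − $4,305.30 → -$4,992.90
  Apr: +$998.58 → -$3,994.32
  May: +$998.58 → -$2,995.74
  Jun: +$998.58 → -$1,997.16
  Jul: +$998.58 → -$998.58
  Aug: +$998.58 → $0.00
Lowest trial balance = -$4,992.90 (Mar)
Initial deposit = cushion − low point = $1,997.16 − (-$4,992.90) = $6,990.06

$6,990.06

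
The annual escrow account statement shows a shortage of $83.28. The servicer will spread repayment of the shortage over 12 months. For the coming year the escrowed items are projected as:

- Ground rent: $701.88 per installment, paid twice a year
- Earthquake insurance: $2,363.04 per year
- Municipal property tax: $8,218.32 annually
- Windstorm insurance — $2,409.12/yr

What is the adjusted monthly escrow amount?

$1,206.46

Ground rent: $701.88 × 2 = $1,403.76/yr
Earthquake insurance: $2,363.04/yr
Municipal property tax: $8,218.32/yr
Windstorm insurance: $2,409.12/yr
Yearly total = $14,394.24
Per month = $14,394.24 / 12 = $1,199.52
Shortage spread = $83.28 / 12 = $6.94/mo
Adjusted monthly = $1,199.52 + $6.94 = $1,206.46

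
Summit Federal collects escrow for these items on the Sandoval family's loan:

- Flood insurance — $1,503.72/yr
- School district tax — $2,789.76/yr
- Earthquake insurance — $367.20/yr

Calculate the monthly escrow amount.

Flood insurance = $1,503.72/yr
School district tax = $2,789.76/yr
Earthquake insurance = $367.20/yr
Total per year = $1,503.72 + $2,789.76 + $367.20 = $4,660.68
Monthly escrow = $4,660.68 ÷ 12 = $388.39

$388.39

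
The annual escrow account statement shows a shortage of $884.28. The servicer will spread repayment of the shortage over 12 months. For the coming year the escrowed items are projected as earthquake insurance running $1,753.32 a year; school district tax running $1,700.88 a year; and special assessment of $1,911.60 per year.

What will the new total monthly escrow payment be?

$520.84

Earthquake insurance: $1,753.32
School district tax: $1,700.88
Special assessment: $1,911.60
Annual escrow total = $5,365.80
Per month = $5,365.80 ÷ 12 = $447.15
Monthly shortage recovery: $884.28 / 12 = $73.69
Adjusted monthly = $447.15 + $73.69 = $520.84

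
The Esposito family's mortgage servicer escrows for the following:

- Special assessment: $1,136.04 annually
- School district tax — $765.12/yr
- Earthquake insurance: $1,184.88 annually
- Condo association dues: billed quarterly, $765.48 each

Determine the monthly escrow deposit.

Special assessment = $1,136.04/yr
School district tax = $765.12/yr
Earthquake insurance = $1,184.88/yr
Condo association dues = $765.48 × 4 = $3,061.92/yr
Annual escrow total = $1,136.04 + $765.12 + $1,184.88 + $3,061.92 = $6,147.96
Monthly = $6,147.96 ÷ 12 = $512.33

$512.33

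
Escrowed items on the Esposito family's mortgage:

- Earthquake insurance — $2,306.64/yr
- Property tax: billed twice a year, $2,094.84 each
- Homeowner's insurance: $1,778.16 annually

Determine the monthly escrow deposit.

Earthquake insurance: $2,306.64/yr
Property tax: $2,094.84 × 2 = $4,189.68/yr
Homeowner's insurance: $1,778.16/yr
Annual escrow total = $2,306.64 + $4,189.68 + $1,778.16 = $8,274.48
Per month = $8,274.48 / 12 = $689.54

$689.54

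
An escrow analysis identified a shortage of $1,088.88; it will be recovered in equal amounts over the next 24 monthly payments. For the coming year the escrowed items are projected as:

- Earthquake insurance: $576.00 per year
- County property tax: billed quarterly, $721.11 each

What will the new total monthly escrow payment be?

Earthquake insurance — $576.00 annually
County property tax — $721.11 × 4 = $2,884.44 annually
Combined annual = $576.00 + $2,884.44 = $3,460.44
Monthly = $3,460.44 ÷ 12 = $288.37
Shortage per month = $1,088.88 ÷ 24 = $45.37
New monthly escrow = $288.37 + $45.37 = $333.74

$333.74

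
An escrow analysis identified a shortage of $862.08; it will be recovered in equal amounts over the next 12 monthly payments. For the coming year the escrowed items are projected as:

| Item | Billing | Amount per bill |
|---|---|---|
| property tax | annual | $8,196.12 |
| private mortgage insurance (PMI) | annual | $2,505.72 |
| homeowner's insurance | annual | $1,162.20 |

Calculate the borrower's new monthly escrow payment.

Property tax — $8,196.12 per year
Private mortgage insurance (PMI) — $2,505.72 per year
Homeowner's insurance — $1,162.20 per year
Annual escrow total = $11,864.04
Base monthly escrow = $11,864.04 ÷ 12 = $988.67
Monthly shortage recovery: $862.08 / 12 = $71.84
Adjusted monthly = $988.67 + $71.84 = $1,060.51

$1,060.51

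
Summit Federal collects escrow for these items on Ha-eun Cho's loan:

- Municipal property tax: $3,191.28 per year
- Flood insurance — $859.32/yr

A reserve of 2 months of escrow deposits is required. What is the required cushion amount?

$675.10

Municipal property tax: $3,191.28 annually
Flood insurance: $859.32 annually
Yearly total = $3,191.28 + $859.32 = $4,050.60
Monthly escrow = $4,050.60 / 12 = $337.55
Cushion = 2 × $337.55 = $675.10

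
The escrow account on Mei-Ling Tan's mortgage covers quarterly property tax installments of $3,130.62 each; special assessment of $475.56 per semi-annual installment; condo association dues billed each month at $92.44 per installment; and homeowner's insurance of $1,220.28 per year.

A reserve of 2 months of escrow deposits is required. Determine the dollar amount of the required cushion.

Property tax: $3,130.62 × 4 = $12,522.48 annually
Special assessment: $475.56 × 2 = $951.12 annually
Condo association dues: $92.44 × 12 = $1,109.28 annually
Homeowner's insurance: $1,220.28 annually
Total per year = $12,522.48 + $951.12 + $1,109.28 + $1,220.28 = $15,803.16
Per month = $15,803.16 ÷ 12 = $1,316.93
Cushion = 2 × $1,316.93 = $2,633.86

$2,633.86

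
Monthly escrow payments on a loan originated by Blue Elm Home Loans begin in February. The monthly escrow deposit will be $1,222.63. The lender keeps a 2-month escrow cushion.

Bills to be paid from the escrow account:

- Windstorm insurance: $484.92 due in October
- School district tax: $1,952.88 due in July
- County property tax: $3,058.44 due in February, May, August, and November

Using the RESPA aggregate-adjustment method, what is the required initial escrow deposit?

Cushion = 2 × $1,222.63 = $2,445.26
Trial balance (start $0, +$1,222.63 each month, − disbursements):
  Feb: +$1,222.63 − $3,058.44 → -$1,835.81
  Mar: +$1,222.63 → -$613.18
  Apr: +$1,222.63 → $609.45
  May: +$1,222.63 − $3,058.44 → -$1,226.36
  Jun: +$1,222.63 → -$3.73
  Jul: +$1,222.63 − $1,952.88 → -$733.98
  Aug: +$1,222.63 − $3,058.44 → -$2,569.79
  Sep: +$1,222.63 → -$1,347.16
  Oct: +$1,222.63 − $484.92 → -$609.45
  Nov: +$1,222.63 − $3,058.44 → -$2,445.26
  Dec: +$1,222.63 → -$1,222.63
  Jan: +$1,222.63 → $0.00
Lowest trial balance = -$2,569.79 (Aug)
Initial deposit = cushion − low point = $2,445.26 − (-$2,569.79) = $5,015.05

$5,015.05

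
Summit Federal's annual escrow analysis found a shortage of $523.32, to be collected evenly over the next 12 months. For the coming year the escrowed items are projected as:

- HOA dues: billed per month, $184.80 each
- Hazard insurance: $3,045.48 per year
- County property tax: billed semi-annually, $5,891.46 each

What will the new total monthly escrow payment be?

HOA dues: $184.80 × 12 = $2,217.60
Hazard insurance: $3,045.48
County property tax: $5,891.46 × 2 = $11,782.92
Yearly total = $2,217.60 + $3,045.48 + $11,782.92 = $17,046.00
Monthly escrow = $17,046.00 / 12 = $1,420.50
Shortage per month = $523.32 / 12 = $43.61
Adjusted monthly = $1,420.50 + $43.61 = $1,464.11

$1,464.11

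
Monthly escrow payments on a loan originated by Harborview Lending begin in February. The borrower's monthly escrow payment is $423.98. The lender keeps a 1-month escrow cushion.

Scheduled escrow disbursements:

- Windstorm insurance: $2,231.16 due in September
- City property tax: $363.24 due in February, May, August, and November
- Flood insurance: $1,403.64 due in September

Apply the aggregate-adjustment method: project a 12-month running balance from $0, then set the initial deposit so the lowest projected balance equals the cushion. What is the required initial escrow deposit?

$1,756.66

Cushion = 1 × $423.98 = $423.98
Trial balance (start $0, +$423.98 each month, − disbursements):
  Feb: +$423.98 − $363.24 → $60.74
  Mar: +$423.98 → $484.72
  Apr: +$423.98 → $908.70
  May: +$423.98 − $363.24 → $969.44
  Jun: +$423.98 → $1,393.42
  Jul: +$423.98 → $1,817.40
  Aug: +$423.98 − $363.24 → $1,878.14
  Sep: +$423.98 − $3,634.80 → -$1,332.68
  Oct: +$423.98 → -$908.70
  Nov: +$423.98 − $363.24 → -$847.96
  Dec: +$423.98 → -$423.98
  Jan: +$423.98 → $0.00
Lowest trial balance = -$1,332.68 (Sep)
Initial deposit = cushion − low point = $423.98 − (-$1,332.68) = $1,756.66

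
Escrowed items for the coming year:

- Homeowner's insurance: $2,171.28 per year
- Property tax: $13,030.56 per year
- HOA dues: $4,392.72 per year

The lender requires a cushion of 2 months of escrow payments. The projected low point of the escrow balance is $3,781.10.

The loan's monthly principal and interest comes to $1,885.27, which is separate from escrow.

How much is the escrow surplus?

$515.34

Homeowner's insurance — $2,171.28
Property tax — $13,030.56
HOA dues — $4,392.72
Combined annual = $19,594.56
Monthly escrow = $19,594.56 ÷ 12 = $1,632.88
Required cushion = 2 × $1,632.88 = $3,265.76
Surplus = $3,781.10 − $3,265.76 = $515.34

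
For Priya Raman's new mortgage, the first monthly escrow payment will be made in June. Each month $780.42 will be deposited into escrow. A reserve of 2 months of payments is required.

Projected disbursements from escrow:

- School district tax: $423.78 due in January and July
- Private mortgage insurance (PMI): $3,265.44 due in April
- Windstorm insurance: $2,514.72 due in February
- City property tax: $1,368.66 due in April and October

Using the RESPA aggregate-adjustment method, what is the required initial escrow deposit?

$2,341.26

Cushion = 2 × $780.42 = $1,560.84
Trial balance (start $0, +$780.42 each month, − disbursements):
  Jun: +$780.42 → $780.42
  Jul: +$780.42 − $423.78 → $1,137.06
  Aug: +$780.42 → $1,917.48
  Sep: +$780.42 → $2,697.90
  Oct: +$780.42 − $1,368.66 → $2,109.66
  Nov: +$780.42 → $2,890.08
  Dec: +$780.42 → $3,670.50
  Jan: +$780.42 − $423.78 → $4,027.14
  Feb: +$780.42 − $2,514.72 → $2,292.84
  Mar: +$780.42 → $3,073.26
  Apr: +$780.42 − $4,634.10 → -$780.42
  May: +$780.42 → $0.00
Lowest trial balance = -$780.42 (Apr)
Initial deposit = cushion − low point = $1,560.84 − (-$780.42) = $2,341.26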